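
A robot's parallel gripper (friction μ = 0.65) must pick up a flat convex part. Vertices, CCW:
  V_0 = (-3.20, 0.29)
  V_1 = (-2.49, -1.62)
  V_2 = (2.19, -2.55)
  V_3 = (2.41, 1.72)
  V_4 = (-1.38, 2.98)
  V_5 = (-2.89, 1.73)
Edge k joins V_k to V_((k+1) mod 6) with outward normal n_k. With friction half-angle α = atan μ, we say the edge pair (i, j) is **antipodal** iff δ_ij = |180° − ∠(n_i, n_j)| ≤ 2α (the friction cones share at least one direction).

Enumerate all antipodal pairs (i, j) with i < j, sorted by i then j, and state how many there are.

count = 6; pairs: (0,2), (0,3), (1,3), (1,4), (2,4), (2,5)

α = atan 0.65 = 33.02°;  2α = 66.05°
n_0 = (-0.9373, -0.3484)
n_1 = (-0.1949, -0.9808)
n_2 = (+0.9987, -0.0515)
n_3 = (+0.3155, +0.9489)
n_4 = (-0.6377, +0.7703)
n_5 = (-0.9776, +0.2105)
  (0,1): δ = 121.63°  ·
  (0,2): δ = 23.34°  ✓
  (0,3): δ = 51.22°  ✓
  (0,4): δ = 109.23°  ·
  (0,5): δ = 147.46°  ·
  (1,2): δ = 81.71°  ·
  (1,3): δ = 7.15°  ✓
  (1,4): δ = 50.86°  ✓
  (1,5): δ = 89.09°  ·
  (2,3): δ = 105.44°  ·
  (2,4): δ = 47.43°  ✓
  (2,5): δ = 9.20°  ✓
  (3,4): δ = 121.99°  ·
  (3,5): δ = 83.76°  ·
  (4,5): δ = 141.77°  ·
antipodal pairs: 6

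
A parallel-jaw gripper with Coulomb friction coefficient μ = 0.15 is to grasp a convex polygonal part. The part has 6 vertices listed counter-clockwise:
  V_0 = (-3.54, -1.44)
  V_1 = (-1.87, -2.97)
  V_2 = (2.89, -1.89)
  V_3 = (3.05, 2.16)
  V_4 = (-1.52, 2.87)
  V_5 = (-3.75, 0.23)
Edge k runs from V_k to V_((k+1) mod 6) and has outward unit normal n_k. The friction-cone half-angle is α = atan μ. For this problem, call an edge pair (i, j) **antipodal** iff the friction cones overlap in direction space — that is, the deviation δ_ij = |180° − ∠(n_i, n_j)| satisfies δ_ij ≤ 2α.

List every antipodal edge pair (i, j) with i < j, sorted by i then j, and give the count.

count = 1; pairs: (2,5)

α = atan 0.15 = 8.53°;  2α = 17.06°
n_0 = (-0.6755, -0.7373)
n_1 = (+0.2213, -0.9752)
n_2 = (+0.9992, -0.0395)
n_3 = (+0.1535, +0.9881)
n_4 = (-0.7639, +0.6453)
n_5 = (-0.9922, -0.1248)
  (0,1): δ = 124.72°  ·
  (0,2): δ = 49.77°  ·
  (0,3): δ = 33.66°  ·
  (0,4): δ = 92.31°  ·
  (0,5): δ = 139.66°  ·
  (1,2): δ = 105.05°  ·
  (1,3): δ = 21.61°  ·
  (1,4): δ = 37.03°  ·
  (1,5): δ = 84.38°  ·
  (2,3): δ = 96.57°  ·
  (2,4): δ = 37.93°  ·
  (2,5): δ = 9.43°  ✓
  (3,4): δ = 121.36°  ·
  (3,5): δ = 74.00°  ·
  (4,5): δ = 132.65°  ·
antipodal pairs: 1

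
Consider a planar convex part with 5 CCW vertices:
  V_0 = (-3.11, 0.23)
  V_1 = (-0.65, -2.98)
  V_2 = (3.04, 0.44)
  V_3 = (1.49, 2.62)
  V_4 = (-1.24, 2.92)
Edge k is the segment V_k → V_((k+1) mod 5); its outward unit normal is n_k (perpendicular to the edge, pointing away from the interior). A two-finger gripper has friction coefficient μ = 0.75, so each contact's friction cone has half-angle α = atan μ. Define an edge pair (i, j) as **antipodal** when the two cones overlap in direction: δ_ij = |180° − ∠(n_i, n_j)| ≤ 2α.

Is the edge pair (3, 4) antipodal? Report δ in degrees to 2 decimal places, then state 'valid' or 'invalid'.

α = atan 0.75 = 36.87°;  2α = 73.74°
edge 3: e_3 = (-2.73, +0.30);  n_3 = (+0.1092, +0.9940)
edge 4: e_4 = (-1.87, -2.69);  n_4 = (-0.8211, +0.5708)
∠(n_3, n_4) = 61.47°
δ = |180° − 61.47°| = 118.53°
118.53° > 2α = 73.74°  →  invalid

δ = 118.53°, invalid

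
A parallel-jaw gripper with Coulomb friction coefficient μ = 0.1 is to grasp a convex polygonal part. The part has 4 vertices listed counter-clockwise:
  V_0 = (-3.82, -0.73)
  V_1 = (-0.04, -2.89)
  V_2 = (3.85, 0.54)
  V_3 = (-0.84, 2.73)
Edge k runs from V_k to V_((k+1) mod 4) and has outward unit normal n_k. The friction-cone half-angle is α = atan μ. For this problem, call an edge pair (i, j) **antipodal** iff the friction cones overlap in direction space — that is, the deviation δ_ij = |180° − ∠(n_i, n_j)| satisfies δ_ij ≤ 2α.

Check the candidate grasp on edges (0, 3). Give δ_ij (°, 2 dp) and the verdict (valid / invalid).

δ = 79.01°, invalid

α = atan 0.1 = 5.71°;  2α = 11.42°
edge 0: e_0 = (+3.78, -2.16);  n_0 = (-0.4961, -0.8682)
edge 3: e_3 = (-2.98, -3.46);  n_3 = (-0.7577, +0.6526)
∠(n_0, n_3) = 100.99°
δ = |180° − 100.99°| = 79.01°
79.01° > 2α = 11.42°  →  invalid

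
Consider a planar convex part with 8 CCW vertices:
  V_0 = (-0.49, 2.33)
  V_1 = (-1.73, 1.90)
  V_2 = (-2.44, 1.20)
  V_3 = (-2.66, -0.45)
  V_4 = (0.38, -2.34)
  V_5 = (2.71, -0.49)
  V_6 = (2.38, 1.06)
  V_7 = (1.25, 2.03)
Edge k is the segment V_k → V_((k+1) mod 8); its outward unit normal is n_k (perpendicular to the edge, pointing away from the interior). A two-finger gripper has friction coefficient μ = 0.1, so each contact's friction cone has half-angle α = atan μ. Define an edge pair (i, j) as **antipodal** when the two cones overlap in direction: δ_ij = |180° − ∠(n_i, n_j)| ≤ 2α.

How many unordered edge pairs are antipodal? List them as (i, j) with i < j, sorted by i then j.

α = atan 0.1 = 5.71°;  2α = 11.42°
n_0 = (-0.3276, +0.9448)
n_1 = (-0.7021, +0.7121)
n_2 = (-0.9912, +0.1322)
n_3 = (-0.5280, -0.8493)
n_4 = (+0.6218, -0.7832)
n_5 = (+0.9781, +0.2082)
n_6 = (+0.6513, +0.7588)
n_7 = (+0.1699, +0.9855)
  (0,1): δ = 154.53°  ·
  (0,2): δ = 116.72°  ·
  (0,3): δ = 50.99°  ·
  (0,4): δ = 19.32°  ·
  (0,5): δ = 82.89°  ·
  (0,6): δ = 120.23°  ·
  (0,7): δ = 151.09°  ·
  (1,2): δ = 142.19°  ·
  (1,3): δ = 76.46°  ·
  (1,4): δ = 6.14°  ✓
  (1,5): δ = 57.43°  ·
  (1,6): δ = 94.76°  ·
  (1,7): δ = 125.62°  ·
  (2,3): δ = 114.28°  ·
  (2,4): δ = 43.96°  ·
  (2,5): δ = 19.61°  ·
  (2,6): δ = 56.95°  ·
  (2,7): δ = 87.81°  ·
  (3,4): δ = 109.68°  ·
  (3,5): δ = 46.11°  ·
  (3,6): δ = 8.77°  ✓
  (3,7): δ = 22.09°  ·
  (4,5): δ = 116.43°  ·
  (4,6): δ = 79.09°  ·
  (4,7): δ = 48.23°  ·
  (5,6): δ = 142.66°  ·
  (5,7): δ = 111.80°  ·
  (6,7): δ = 149.14°  ·
antipodal pairs: 2

count = 2; pairs: (1,4), (3,6)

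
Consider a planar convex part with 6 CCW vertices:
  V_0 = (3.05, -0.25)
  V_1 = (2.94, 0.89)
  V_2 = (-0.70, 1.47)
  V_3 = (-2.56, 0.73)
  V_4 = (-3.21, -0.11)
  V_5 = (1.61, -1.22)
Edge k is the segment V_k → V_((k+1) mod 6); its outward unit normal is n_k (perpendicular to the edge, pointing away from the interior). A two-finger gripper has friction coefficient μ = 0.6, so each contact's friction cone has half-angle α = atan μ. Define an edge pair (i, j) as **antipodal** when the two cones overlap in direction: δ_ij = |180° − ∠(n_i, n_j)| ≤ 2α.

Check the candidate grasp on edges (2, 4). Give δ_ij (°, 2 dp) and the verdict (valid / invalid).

α = atan 0.6 = 30.96°;  2α = 61.93°
edge 2: e_2 = (-1.86, -0.74);  n_2 = (-0.3697, +0.9292)
edge 4: e_4 = (+4.82, -1.11);  n_4 = (-0.2244, -0.9745)
∠(n_2, n_4) = 145.34°
δ = |180° − 145.34°| = 34.66°
34.66° ≤ 2α = 61.93°  →  valid

δ = 34.66°, valid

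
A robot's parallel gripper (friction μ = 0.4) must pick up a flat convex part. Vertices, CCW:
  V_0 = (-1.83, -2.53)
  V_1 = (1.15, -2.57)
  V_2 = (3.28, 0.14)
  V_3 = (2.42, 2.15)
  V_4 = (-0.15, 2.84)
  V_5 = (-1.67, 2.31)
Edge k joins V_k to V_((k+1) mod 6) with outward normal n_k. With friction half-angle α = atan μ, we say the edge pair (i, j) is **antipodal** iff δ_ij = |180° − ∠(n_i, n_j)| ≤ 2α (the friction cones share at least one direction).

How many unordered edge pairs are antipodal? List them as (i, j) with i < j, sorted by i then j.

count = 5; pairs: (0,3), (0,4), (1,4), (1,5), (2,5)

α = atan 0.4 = 21.80°;  2α = 43.60°
n_0 = (-0.0134, -0.9999)
n_1 = (+0.7862, -0.6179)
n_2 = (+0.9194, +0.3934)
n_3 = (+0.2593, +0.9658)
n_4 = (-0.3292, +0.9442)
n_5 = (-0.9995, +0.0330)
  (0,1): δ = 127.40°  ·
  (0,2): δ = 66.07°  ·
  (0,3): δ = 14.26°  ✓
  (0,4): δ = 19.99°  ✓
  (0,5): δ = 88.88°  ·
  (1,2): δ = 118.67°  ·
  (1,3): δ = 66.86°  ·
  (1,4): δ = 32.61°  ✓
  (1,5): δ = 36.27°  ✓
  (2,3): δ = 128.19°  ·
  (2,4): δ = 93.94°  ·
  (2,5): δ = 25.06°  ✓
  (3,4): δ = 145.75°  ·
  (3,5): δ = 76.86°  ·
  (4,5): δ = 111.12°  ·
antipodal pairs: 5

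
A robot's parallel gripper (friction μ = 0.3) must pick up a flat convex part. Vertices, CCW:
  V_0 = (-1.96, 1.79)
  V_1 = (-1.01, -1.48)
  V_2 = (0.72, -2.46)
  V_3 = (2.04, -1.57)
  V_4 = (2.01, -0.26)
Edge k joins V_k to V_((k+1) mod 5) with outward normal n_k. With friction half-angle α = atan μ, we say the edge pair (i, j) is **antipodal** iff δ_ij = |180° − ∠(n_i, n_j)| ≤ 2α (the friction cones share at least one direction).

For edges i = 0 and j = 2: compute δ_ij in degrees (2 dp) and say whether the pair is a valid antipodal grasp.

α = atan 0.3 = 16.70°;  2α = 33.40°
edge 0: e_0 = (+0.95, -3.27);  n_0 = (-0.9603, -0.2790)
edge 2: e_2 = (+1.32, +0.89);  n_2 = (+0.5590, -0.8291)
∠(n_0, n_2) = 107.79°
δ = |180° − 107.79°| = 72.21°
72.21° > 2α = 33.40°  →  invalid

δ = 72.21°, invalid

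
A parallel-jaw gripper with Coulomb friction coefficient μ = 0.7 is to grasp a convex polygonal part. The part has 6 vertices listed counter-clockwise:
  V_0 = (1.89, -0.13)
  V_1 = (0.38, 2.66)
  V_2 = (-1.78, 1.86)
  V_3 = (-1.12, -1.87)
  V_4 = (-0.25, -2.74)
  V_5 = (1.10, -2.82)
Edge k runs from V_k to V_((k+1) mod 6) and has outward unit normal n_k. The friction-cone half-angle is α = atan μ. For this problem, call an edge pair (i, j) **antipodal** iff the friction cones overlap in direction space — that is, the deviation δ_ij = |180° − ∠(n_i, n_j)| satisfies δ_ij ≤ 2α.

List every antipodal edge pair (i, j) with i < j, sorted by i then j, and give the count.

α = atan 0.7 = 34.99°;  2α = 69.98°
n_0 = (+0.8795, +0.4760)
n_1 = (-0.3473, +0.9377)
n_2 = (-0.9847, -0.1742)
n_3 = (-0.7071, -0.7071)
n_4 = (-0.0592, -0.9982)
n_5 = (+0.9595, -0.2818)
  (0,1): δ = 98.10°  ·
  (0,2): δ = 18.39°  ✓
  (0,3): δ = 16.58°  ✓
  (0,4): δ = 58.19°  ✓
  (0,5): δ = 135.21°  ·
  (1,2): δ = 100.29°  ·
  (1,3): δ = 65.32°  ✓
  (1,4): δ = 23.71°  ✓
  (1,5): δ = 53.31°  ✓
  (2,3): δ = 145.03°  ·
  (2,4): δ = 103.43°  ·
  (2,5): δ = 26.40°  ✓
  (3,4): δ = 138.39°  ·
  (3,5): δ = 61.37°  ✓
  (4,5): δ = 102.98°  ·
antipodal pairs: 8

count = 8; pairs: (0,2), (0,3), (0,4), (1,3), (1,4), (1,5), (2,5), (3,5)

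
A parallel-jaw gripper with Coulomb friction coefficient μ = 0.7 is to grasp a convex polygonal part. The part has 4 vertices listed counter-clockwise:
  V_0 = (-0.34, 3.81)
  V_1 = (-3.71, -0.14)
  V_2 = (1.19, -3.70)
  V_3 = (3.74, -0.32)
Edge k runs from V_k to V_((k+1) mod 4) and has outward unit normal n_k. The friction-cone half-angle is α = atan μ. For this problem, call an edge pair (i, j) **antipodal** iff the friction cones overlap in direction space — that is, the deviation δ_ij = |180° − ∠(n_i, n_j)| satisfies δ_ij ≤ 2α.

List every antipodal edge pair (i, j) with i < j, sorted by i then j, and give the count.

α = atan 0.7 = 34.99°;  2α = 69.98°
n_0 = (-0.7608, +0.6490)
n_1 = (-0.5878, -0.8090)
n_2 = (+0.7983, -0.6023)
n_3 = (+0.7114, +0.7028)
  (0,1): δ = 85.53°  ·
  (0,2): δ = 3.44°  ✓
  (0,3): δ = 85.12°  ·
  (1,2): δ = 91.03°  ·
  (1,3): δ = 9.35°  ✓
  (2,3): δ = 98.32°  ·
antipodal pairs: 2

count = 2; pairs: (0,2), (1,3)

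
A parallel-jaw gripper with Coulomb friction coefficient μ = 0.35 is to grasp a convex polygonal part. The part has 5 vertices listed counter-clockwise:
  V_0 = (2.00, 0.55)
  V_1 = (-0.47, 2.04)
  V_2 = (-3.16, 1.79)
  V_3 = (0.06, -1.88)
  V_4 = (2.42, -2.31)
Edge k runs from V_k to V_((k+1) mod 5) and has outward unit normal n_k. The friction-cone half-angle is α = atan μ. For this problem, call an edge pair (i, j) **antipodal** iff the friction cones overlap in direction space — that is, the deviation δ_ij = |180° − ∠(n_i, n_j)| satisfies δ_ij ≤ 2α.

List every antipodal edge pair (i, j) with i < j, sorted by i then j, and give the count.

α = atan 0.35 = 19.29°;  2α = 38.58°
n_0 = (+0.5165, +0.8563)
n_1 = (-0.0925, +0.9957)
n_2 = (-0.7517, -0.6595)
n_3 = (-0.1793, -0.9838)
n_4 = (+0.9894, +0.1453)
  (0,1): δ = 143.59°  ·
  (0,2): δ = 17.64°  ✓
  (0,3): δ = 20.77°  ✓
  (0,4): δ = 129.45°  ·
  (1,2): δ = 54.05°  ·
  (1,3): δ = 15.64°  ✓
  (1,4): δ = 93.04°  ·
  (2,3): δ = 141.59°  ·
  (2,4): δ = 32.91°  ✓
  (3,4): δ = 71.32°  ·
antipodal pairs: 4

count = 4; pairs: (0,2), (0,3), (1,3), (2,4)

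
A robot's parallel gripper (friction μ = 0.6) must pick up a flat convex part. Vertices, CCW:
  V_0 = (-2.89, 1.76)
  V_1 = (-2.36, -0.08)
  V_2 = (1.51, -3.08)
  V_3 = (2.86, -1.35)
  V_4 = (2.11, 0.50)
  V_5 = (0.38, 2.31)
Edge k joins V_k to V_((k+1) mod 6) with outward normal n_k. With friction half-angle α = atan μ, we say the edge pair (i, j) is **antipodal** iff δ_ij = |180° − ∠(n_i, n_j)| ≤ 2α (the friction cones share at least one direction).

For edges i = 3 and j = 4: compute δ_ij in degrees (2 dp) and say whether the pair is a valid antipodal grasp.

δ = 158.36°, invalid

α = atan 0.6 = 30.96°;  2α = 61.93°
edge 3: e_3 = (-0.75, +1.85);  n_3 = (+0.9267, +0.3757)
edge 4: e_4 = (-1.73, +1.81);  n_4 = (+0.7229, +0.6910)
∠(n_3, n_4) = 21.64°
δ = |180° − 21.64°| = 158.36°
158.36° > 2α = 61.93°  →  invalid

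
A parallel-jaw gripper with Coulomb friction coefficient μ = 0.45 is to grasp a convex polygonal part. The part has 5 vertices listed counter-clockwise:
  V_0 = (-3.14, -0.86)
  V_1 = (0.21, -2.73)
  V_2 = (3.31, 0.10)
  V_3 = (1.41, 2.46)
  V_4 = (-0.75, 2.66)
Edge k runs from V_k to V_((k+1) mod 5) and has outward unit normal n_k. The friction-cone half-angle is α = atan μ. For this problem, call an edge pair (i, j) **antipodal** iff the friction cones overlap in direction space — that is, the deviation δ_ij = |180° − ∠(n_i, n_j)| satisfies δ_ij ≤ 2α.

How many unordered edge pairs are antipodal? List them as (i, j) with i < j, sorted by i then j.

α = atan 0.45 = 24.23°;  2α = 48.46°
n_0 = (-0.4874, -0.8732)
n_1 = (+0.6742, -0.7385)
n_2 = (+0.7789, +0.6271)
n_3 = (+0.0922, +0.9957)
n_4 = (-0.8273, +0.5617)
  (0,1): δ = 108.44°  ·
  (0,2): δ = 21.99°  ✓
  (0,3): δ = 23.88°  ✓
  (0,4): δ = 85.00°  ·
  (1,2): δ = 93.56°  ·
  (1,3): δ = 47.68°  ✓
  (1,4): δ = 13.43°  ✓
  (2,3): δ = 134.13°  ·
  (2,4): δ = 73.01°  ·
  (3,4): δ = 118.89°  ·
antipodal pairs: 4

count = 4; pairs: (0,2), (0,3), (1,3), (1,4)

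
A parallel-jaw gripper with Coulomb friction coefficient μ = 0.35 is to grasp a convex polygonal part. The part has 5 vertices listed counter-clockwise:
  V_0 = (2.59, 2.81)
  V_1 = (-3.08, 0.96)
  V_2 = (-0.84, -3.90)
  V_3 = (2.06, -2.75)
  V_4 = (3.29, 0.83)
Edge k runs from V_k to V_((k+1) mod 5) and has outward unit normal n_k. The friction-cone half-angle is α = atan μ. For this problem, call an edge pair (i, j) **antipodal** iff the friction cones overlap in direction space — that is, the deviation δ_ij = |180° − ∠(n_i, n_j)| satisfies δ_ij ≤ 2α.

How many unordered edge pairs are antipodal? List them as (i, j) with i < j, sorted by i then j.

count = 2; pairs: (0,2), (1,4)

α = atan 0.35 = 19.29°;  2α = 38.58°
n_0 = (-0.3102, +0.9507)
n_1 = (-0.9082, -0.4186)
n_2 = (+0.3686, -0.9296)
n_3 = (+0.9457, -0.3249)
n_4 = (+0.9428, +0.3333)
  (0,1): δ = 83.33°  ·
  (0,2): δ = 3.56°  ✓
  (0,3): δ = 52.97°  ·
  (0,4): δ = 91.40°  ·
  (1,2): δ = 93.11°  ·
  (1,3): δ = 43.71°  ·
  (1,4): δ = 5.27°  ✓
  (2,3): δ = 130.59°  ·
  (2,4): δ = 92.16°  ·
  (3,4): δ = 141.57°  ·
antipodal pairs: 2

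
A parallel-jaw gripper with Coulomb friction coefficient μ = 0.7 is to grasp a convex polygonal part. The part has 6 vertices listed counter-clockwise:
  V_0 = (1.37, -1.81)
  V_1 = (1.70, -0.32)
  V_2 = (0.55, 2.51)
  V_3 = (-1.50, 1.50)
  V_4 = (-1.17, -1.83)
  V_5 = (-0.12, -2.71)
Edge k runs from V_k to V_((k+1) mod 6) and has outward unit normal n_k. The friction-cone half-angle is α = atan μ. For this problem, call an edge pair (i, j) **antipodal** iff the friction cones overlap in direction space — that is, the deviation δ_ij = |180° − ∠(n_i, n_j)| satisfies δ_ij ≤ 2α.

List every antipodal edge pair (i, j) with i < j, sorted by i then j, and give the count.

α = atan 0.7 = 34.99°;  2α = 69.98°
n_0 = (+0.9763, -0.2162)
n_1 = (+0.9264, +0.3765)
n_2 = (-0.4420, +0.8970)
n_3 = (-0.9951, -0.0986)
n_4 = (-0.6423, -0.7664)
n_5 = (+0.5170, -0.8560)
  (0,1): δ = 145.40°  ·
  (0,2): δ = 51.28°  ✓
  (0,3): δ = 18.15°  ✓
  (0,4): δ = 62.52°  ✓
  (0,5): δ = 133.62°  ·
  (1,2): δ = 85.89°  ·
  (1,3): δ = 16.46°  ✓
  (1,4): δ = 27.92°  ✓
  (1,5): δ = 99.02°  ·
  (2,3): δ = 110.57°  ·
  (2,4): δ = 66.19°  ✓
  (2,5): δ = 4.90°  ✓
  (3,4): δ = 135.63°  ·
  (3,5): δ = 64.53°  ✓
  (4,5): δ = 108.90°  ·
antipodal pairs: 8

count = 8; pairs: (0,2), (0,3), (0,4), (1,3), (1,4), (2,4), (2,5), (3,5)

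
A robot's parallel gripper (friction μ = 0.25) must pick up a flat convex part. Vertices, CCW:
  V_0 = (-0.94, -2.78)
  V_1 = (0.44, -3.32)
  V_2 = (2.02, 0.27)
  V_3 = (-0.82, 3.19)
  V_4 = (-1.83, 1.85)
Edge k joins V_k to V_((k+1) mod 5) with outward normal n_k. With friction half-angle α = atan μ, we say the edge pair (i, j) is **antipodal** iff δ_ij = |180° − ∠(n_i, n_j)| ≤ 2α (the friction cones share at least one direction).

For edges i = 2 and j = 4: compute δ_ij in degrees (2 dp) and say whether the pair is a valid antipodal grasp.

δ = 33.32°, invalid

α = atan 0.25 = 14.04°;  2α = 28.07°
edge 2: e_2 = (-2.84, +2.92);  n_2 = (+0.7169, +0.6972)
edge 4: e_4 = (+0.89, -4.63);  n_4 = (-0.9820, -0.1888)
∠(n_2, n_4) = 146.68°
δ = |180° − 146.68°| = 33.32°
33.32° > 2α = 28.07°  →  invalid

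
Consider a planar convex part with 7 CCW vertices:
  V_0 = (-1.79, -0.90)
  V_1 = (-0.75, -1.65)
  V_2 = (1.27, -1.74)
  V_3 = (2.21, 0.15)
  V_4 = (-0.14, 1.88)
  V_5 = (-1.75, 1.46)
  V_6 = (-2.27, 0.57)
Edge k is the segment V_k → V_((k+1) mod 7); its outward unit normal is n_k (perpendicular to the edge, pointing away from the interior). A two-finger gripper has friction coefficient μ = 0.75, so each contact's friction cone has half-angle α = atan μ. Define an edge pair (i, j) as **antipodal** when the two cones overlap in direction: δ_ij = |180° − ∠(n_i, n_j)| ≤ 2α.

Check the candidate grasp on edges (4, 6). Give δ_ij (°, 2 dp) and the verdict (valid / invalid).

δ = 86.54°, invalid

α = atan 0.75 = 36.87°;  2α = 73.74°
edge 4: e_4 = (-1.61, -0.42);  n_4 = (-0.2524, +0.9676)
edge 6: e_6 = (+0.48, -1.47);  n_6 = (-0.9506, -0.3104)
∠(n_4, n_6) = 93.46°
δ = |180° − 93.46°| = 86.54°
86.54° > 2α = 73.74°  →  invalid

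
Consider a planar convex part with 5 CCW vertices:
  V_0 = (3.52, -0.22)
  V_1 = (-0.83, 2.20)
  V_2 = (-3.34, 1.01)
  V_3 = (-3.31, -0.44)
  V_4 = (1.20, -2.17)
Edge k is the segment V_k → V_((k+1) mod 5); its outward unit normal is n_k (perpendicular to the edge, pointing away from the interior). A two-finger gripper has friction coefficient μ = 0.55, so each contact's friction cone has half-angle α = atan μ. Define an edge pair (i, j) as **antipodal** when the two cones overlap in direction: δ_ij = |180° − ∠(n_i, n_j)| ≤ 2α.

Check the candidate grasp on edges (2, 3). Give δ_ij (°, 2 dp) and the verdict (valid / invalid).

δ = 112.17°, invalid

α = atan 0.55 = 28.81°;  2α = 57.62°
edge 2: e_2 = (+0.03, -1.45);  n_2 = (-0.9998, -0.0207)
edge 3: e_3 = (+4.51, -1.73);  n_3 = (-0.3581, -0.9337)
∠(n_2, n_3) = 67.83°
δ = |180° − 67.83°| = 112.17°
112.17° > 2α = 57.62°  →  invalid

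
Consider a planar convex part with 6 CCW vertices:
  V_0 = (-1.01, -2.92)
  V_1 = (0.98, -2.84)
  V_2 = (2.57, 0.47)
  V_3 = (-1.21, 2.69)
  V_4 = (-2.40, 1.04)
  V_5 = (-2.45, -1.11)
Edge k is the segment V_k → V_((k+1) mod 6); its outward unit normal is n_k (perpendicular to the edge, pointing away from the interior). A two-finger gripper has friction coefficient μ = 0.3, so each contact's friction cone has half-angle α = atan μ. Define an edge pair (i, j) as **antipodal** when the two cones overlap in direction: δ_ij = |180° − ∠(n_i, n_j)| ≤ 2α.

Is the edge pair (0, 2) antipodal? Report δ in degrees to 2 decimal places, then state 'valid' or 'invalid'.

δ = 32.73°, valid

α = atan 0.3 = 16.70°;  2α = 33.40°
edge 0: e_0 = (+1.99, +0.08);  n_0 = (+0.0402, -0.9992)
edge 2: e_2 = (-3.78, +2.22);  n_2 = (+0.5064, +0.8623)
∠(n_0, n_2) = 147.27°
δ = |180° − 147.27°| = 32.73°
32.73° ≤ 2α = 33.40°  →  valid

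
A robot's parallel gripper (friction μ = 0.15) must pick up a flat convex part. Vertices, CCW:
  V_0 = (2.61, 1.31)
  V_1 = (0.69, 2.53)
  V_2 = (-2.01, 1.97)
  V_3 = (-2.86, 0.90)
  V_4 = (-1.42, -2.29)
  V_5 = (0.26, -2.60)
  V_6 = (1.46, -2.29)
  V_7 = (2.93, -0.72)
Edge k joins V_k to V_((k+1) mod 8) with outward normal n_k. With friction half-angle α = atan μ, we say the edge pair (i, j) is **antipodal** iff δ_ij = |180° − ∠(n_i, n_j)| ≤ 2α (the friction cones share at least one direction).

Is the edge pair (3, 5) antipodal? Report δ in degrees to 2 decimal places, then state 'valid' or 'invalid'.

α = atan 0.15 = 8.53°;  2α = 17.06°
edge 3: e_3 = (+1.44, -3.19);  n_3 = (-0.9114, -0.4114)
edge 5: e_5 = (+1.20, +0.31);  n_5 = (+0.2501, -0.9682)
∠(n_3, n_5) = 80.19°
δ = |180° − 80.19°| = 99.81°
99.81° > 2α = 17.06°  →  invalid

δ = 99.81°, invalid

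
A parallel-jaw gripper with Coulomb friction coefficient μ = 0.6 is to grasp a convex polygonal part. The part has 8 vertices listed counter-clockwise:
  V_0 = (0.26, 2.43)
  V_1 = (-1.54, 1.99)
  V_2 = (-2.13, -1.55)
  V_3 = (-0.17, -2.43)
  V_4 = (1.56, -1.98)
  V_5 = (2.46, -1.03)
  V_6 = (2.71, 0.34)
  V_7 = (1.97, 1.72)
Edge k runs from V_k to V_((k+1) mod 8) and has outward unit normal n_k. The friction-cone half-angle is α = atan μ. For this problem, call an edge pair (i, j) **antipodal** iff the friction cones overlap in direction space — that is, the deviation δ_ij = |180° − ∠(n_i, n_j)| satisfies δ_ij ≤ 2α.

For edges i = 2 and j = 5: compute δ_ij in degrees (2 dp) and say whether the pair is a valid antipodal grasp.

δ = 76.16°, invalid

α = atan 0.6 = 30.96°;  2α = 61.93°
edge 2: e_2 = (+1.96, -0.88);  n_2 = (-0.4096, -0.9123)
edge 5: e_5 = (+0.25, +1.37);  n_5 = (+0.9838, -0.1795)
∠(n_2, n_5) = 103.84°
δ = |180° − 103.84°| = 76.16°
76.16° > 2α = 61.93°  →  invalid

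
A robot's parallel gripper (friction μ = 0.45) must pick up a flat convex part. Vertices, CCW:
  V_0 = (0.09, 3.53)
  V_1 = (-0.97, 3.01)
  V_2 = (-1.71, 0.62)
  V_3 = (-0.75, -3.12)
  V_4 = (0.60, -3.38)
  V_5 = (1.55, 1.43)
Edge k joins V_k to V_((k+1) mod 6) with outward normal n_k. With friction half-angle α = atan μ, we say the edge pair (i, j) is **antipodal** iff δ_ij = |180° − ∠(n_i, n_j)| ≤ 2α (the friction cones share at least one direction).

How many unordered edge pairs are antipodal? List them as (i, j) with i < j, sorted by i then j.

count = 5; pairs: (0,3), (1,4), (2,4), (2,5), (3,5)

α = atan 0.45 = 24.23°;  2α = 48.46°
n_0 = (-0.4404, +0.8978)
n_1 = (-0.9553, +0.2958)
n_2 = (-0.9686, -0.2486)
n_3 = (-0.1891, -0.9820)
n_4 = (+0.9810, -0.1938)
n_5 = (+0.8211, +0.5708)
  (0,1): δ = 133.33°  ·
  (0,2): δ = 101.73°  ·
  (0,3): δ = 37.03°  ✓
  (0,4): δ = 52.70°  ·
  (0,5): δ = 98.68°  ·
  (1,2): δ = 148.40°  ·
  (1,3): δ = 83.70°  ·
  (1,4): δ = 6.03°  ✓
  (1,5): δ = 52.01°  ·
  (2,3): δ = 115.30°  ·
  (2,4): δ = 25.57°  ✓
  (2,5): δ = 20.41°  ✓
  (3,4): δ = 90.27°  ·
  (3,5): δ = 44.29°  ✓
  (4,5): δ = 134.02°  ·
antipodal pairs: 5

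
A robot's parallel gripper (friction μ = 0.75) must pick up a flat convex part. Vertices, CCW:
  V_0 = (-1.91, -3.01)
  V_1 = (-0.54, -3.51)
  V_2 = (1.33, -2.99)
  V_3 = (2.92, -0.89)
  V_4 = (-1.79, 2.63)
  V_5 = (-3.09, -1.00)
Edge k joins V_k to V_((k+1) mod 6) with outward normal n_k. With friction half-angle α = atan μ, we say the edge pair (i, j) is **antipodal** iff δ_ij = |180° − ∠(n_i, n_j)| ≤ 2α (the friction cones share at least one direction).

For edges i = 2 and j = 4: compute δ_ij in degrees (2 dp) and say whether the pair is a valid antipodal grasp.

α = atan 0.75 = 36.87°;  2α = 73.74°
edge 2: e_2 = (+1.59, +2.10);  n_2 = (+0.7973, -0.6036)
edge 4: e_4 = (-1.30, -3.63);  n_4 = (-0.9414, +0.3372)
∠(n_2, n_4) = 162.57°
δ = |180° − 162.57°| = 17.43°
17.43° ≤ 2α = 73.74°  →  valid

δ = 17.43°, valid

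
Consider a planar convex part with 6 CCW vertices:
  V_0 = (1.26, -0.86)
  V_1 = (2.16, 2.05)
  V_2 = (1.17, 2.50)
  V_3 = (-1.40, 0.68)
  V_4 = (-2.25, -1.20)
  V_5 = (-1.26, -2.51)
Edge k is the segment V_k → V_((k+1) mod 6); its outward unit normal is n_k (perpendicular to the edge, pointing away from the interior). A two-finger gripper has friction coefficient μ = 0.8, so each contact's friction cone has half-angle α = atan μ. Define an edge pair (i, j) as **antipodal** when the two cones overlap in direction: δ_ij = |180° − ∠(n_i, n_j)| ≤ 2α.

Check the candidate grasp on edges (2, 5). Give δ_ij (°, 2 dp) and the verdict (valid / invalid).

α = atan 0.8 = 38.66°;  2α = 77.32°
edge 2: e_2 = (-2.57, -1.82);  n_2 = (-0.5779, +0.8161)
edge 5: e_5 = (+2.52, +1.65);  n_5 = (+0.5478, -0.8366)
∠(n_2, n_5) = 177.91°
δ = |180° − 177.91°| = 2.09°
2.09° ≤ 2α = 77.32°  →  valid

δ = 2.09°, valid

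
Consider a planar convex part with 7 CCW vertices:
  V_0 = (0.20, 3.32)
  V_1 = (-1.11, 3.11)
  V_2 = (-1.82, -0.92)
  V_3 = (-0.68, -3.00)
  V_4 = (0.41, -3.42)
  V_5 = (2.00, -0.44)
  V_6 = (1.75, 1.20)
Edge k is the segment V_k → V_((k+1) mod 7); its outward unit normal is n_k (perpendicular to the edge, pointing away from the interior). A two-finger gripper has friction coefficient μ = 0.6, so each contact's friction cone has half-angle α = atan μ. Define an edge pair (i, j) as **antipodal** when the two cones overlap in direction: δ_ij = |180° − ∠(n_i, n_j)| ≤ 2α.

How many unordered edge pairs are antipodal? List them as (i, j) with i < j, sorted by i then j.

count = 10; pairs: (0,3), (0,4), (1,4), (1,5), (1,6), (2,4), (2,5), (2,6), (3,5), (3,6)

α = atan 0.6 = 30.96°;  2α = 61.93°
n_0 = (-0.1583, +0.9874)
n_1 = (-0.9848, +0.1735)
n_2 = (-0.8769, -0.4806)
n_3 = (-0.3596, -0.9331)
n_4 = (+0.8823, -0.4707)
n_5 = (+0.9886, +0.1507)
n_6 = (+0.8073, +0.5902)
  (0,1): δ = 109.10°  ·
  (0,2): δ = 70.38°  ·
  (0,3): δ = 30.18°  ✓
  (0,4): δ = 52.81°  ✓
  (0,5): δ = 89.56°  ·
  (0,6): δ = 117.06°  ·
  (1,2): δ = 141.28°  ·
  (1,3): δ = 101.08°  ·
  (1,4): δ = 18.09°  ✓
  (1,5): δ = 18.66°  ✓
  (1,6): δ = 46.16°  ✓
  (2,3): δ = 139.80°  ·
  (2,4): δ = 56.81°  ✓
  (2,5): δ = 20.06°  ✓
  (2,6): δ = 7.45°  ✓
  (3,4): δ = 97.01°  ·
  (3,5): δ = 60.26°  ✓
  (3,6): δ = 32.76°  ✓
  (4,5): δ = 143.25°  ·
  (4,6): δ = 115.75°  ·
  (5,6): δ = 152.50°  ·
antipodal pairs: 10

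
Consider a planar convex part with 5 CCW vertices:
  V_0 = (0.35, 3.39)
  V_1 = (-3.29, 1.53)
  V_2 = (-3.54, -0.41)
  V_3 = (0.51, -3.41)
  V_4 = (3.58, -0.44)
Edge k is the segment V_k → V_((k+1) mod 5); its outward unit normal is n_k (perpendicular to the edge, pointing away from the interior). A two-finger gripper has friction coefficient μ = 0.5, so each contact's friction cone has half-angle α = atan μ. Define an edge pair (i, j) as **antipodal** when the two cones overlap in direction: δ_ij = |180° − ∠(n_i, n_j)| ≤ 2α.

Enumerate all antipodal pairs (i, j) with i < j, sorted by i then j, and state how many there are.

count = 4; pairs: (0,3), (1,3), (1,4), (2,4)

α = atan 0.5 = 26.57°;  2α = 53.13°
n_0 = (-0.4550, +0.8905)
n_1 = (-0.9918, +0.1278)
n_2 = (-0.5952, -0.8036)
n_3 = (+0.6953, -0.7187)
n_4 = (+0.7644, +0.6447)
  (0,1): δ = 124.41°  ·
  (0,2): δ = 63.60°  ·
  (0,3): δ = 16.98°  ✓
  (0,4): δ = 103.08°  ·
  (1,2): δ = 119.19°  ·
  (1,3): δ = 38.61°  ✓
  (1,4): δ = 47.49°  ✓
  (2,3): δ = 99.42°  ·
  (2,4): δ = 13.33°  ✓
  (3,4): δ = 93.91°  ·
antipodal pairs: 4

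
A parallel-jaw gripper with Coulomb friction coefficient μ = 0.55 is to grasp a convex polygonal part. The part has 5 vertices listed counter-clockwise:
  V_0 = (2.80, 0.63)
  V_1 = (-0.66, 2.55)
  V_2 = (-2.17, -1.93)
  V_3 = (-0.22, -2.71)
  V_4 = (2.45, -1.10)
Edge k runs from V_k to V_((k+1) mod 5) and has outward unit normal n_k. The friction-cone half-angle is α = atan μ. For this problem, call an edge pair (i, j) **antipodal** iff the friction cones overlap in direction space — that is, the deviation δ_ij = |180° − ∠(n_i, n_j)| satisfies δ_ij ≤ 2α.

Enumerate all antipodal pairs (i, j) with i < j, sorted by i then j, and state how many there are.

count = 3; pairs: (0,2), (1,3), (1,4)

α = atan 0.55 = 28.81°;  2α = 57.62°
n_0 = (+0.4852, +0.8744)
n_1 = (-0.9476, +0.3194)
n_2 = (-0.3714, -0.9285)
n_3 = (+0.5164, -0.8564)
n_4 = (+0.9801, -0.1983)
  (0,1): δ = 79.60°  ·
  (0,2): δ = 7.23°  ✓
  (0,3): δ = 60.12°  ·
  (0,4): δ = 107.59°  ·
  (1,2): δ = 93.17°  ·
  (1,3): δ = 40.28°  ✓
  (1,4): δ = 7.19°  ✓
  (2,3): δ = 127.11°  ·
  (2,4): δ = 79.64°  ·
  (3,4): δ = 132.53°  ·
antipodal pairs: 3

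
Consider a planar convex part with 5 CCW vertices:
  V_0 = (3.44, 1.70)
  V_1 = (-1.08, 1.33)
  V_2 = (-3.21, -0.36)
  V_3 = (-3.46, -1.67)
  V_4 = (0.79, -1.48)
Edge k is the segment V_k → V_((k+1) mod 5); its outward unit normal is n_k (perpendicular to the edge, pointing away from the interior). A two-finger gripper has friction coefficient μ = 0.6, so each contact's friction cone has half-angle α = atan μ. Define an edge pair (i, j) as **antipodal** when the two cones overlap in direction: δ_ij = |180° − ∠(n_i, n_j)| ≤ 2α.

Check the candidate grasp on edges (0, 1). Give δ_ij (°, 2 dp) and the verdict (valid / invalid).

α = atan 0.6 = 30.96°;  2α = 61.93°
edge 0: e_0 = (-4.52, -0.37);  n_0 = (-0.0816, +0.9967)
edge 1: e_1 = (-2.13, -1.69);  n_1 = (-0.6216, +0.7834)
∠(n_0, n_1) = 33.75°
δ = |180° − 33.75°| = 146.25°
146.25° > 2α = 61.93°  →  invalid

δ = 146.25°, invalid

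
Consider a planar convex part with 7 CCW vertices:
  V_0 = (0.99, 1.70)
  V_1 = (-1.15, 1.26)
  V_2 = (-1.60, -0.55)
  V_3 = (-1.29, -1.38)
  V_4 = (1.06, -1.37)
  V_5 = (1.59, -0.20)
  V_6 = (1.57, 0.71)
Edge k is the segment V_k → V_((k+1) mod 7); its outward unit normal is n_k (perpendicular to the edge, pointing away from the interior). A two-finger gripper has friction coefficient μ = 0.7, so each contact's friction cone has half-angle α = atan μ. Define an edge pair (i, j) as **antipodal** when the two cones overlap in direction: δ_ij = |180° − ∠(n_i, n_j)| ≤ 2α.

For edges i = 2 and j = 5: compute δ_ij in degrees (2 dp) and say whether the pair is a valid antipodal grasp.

α = atan 0.7 = 34.99°;  2α = 69.98°
edge 2: e_2 = (+0.31, -0.83);  n_2 = (-0.9368, -0.3499)
edge 5: e_5 = (-0.02, +0.91);  n_5 = (+0.9998, +0.0220)
∠(n_2, n_5) = 160.78°
δ = |180° − 160.78°| = 19.22°
19.22° ≤ 2α = 69.98°  →  valid

δ = 19.22°, valid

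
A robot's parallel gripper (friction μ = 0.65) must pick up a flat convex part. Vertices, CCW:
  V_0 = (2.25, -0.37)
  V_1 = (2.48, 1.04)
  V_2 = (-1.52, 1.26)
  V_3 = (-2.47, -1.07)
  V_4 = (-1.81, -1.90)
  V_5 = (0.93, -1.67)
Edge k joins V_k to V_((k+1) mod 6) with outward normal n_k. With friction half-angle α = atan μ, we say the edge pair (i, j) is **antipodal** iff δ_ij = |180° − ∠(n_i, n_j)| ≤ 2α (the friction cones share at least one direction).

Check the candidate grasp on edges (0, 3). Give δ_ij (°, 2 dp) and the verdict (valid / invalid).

δ = 47.76°, valid

α = atan 0.65 = 33.02°;  2α = 66.05°
edge 0: e_0 = (+0.23, +1.41);  n_0 = (+0.9870, -0.1610)
edge 3: e_3 = (+0.66, -0.83);  n_3 = (-0.7827, -0.6224)
∠(n_0, n_3) = 132.24°
δ = |180° − 132.24°| = 47.76°
47.76° ≤ 2α = 66.05°  →  valid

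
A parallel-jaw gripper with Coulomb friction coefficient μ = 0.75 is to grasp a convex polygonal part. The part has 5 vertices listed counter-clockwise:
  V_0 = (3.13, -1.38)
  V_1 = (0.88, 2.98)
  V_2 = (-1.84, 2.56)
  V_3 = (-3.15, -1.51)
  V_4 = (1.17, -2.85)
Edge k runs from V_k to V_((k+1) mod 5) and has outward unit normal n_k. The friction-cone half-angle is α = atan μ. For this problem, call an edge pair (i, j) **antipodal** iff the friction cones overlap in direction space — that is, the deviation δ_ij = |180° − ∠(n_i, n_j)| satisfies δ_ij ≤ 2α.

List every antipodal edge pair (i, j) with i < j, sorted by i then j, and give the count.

count = 5; pairs: (0,2), (0,3), (1,3), (1,4), (2,4)

α = atan 0.75 = 36.87°;  2α = 73.74°
n_0 = (+0.8886, +0.4586)
n_1 = (-0.1526, +0.9883)
n_2 = (-0.9519, +0.3064)
n_3 = (-0.2963, -0.9551)
n_4 = (+0.6000, -0.8000)
  (0,1): δ = 108.52°  ·
  (0,2): δ = 45.14°  ✓
  (0,3): δ = 45.47°  ✓
  (0,4): δ = 99.57°  ·
  (1,2): δ = 116.62°  ·
  (1,3): δ = 26.01°  ✓
  (1,4): δ = 28.09°  ✓
  (2,3): δ = 89.39°  ·
  (2,4): δ = 35.29°  ✓
  (3,4): δ = 125.90°  ·
antipodal pairs: 5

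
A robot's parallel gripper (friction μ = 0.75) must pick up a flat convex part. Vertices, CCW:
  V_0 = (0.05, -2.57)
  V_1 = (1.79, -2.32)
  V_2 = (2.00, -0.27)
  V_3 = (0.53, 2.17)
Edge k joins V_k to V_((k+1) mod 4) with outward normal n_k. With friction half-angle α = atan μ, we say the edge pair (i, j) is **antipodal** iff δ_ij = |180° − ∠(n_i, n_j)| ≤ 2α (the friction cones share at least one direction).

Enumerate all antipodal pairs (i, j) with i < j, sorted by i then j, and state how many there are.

count = 3; pairs: (0,2), (1,3), (2,3)

α = atan 0.75 = 36.87°;  2α = 73.74°
n_0 = (+0.1422, -0.9898)
n_1 = (+0.9948, -0.1019)
n_2 = (+0.8566, +0.5160)
n_3 = (-0.9949, +0.1008)
  (0,1): δ = 104.03°  ·
  (0,2): δ = 67.11°  ✓
  (0,3): δ = 76.04°  ·
  (1,2): δ = 143.08°  ·
  (1,3): δ = 0.07°  ✓
  (2,3): δ = 36.85°  ✓
antipodal pairs: 3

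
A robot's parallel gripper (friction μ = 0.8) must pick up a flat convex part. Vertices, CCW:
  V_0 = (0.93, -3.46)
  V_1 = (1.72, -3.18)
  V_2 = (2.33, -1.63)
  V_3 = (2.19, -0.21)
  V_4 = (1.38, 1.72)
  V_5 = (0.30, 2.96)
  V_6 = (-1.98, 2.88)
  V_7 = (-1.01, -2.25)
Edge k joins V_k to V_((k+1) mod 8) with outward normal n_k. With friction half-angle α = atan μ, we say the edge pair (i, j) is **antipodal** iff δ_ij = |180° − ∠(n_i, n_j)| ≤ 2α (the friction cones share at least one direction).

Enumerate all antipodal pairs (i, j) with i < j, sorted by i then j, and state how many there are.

count = 11; pairs: (0,4), (0,5), (1,5), (1,6), (2,6), (2,7), (3,6), (3,7), (4,6), (4,7), (5,7)

α = atan 0.8 = 38.66°;  2α = 77.32°
n_0 = (+0.3341, -0.9425)
n_1 = (+0.9305, -0.3662)
n_2 = (+0.9952, +0.0981)
n_3 = (+0.9221, +0.3870)
n_4 = (+0.7541, +0.6568)
n_5 = (-0.0351, +0.9994)
n_6 = (-0.9826, -0.1858)
n_7 = (-0.5292, -0.8485)
  (0,1): δ = 131.00°  ·
  (0,2): δ = 103.89°  ·
  (0,3): δ = 86.75°  ·
  (0,4): δ = 68.46°  ✓
  (0,5): δ = 17.51°  ✓
  (0,6): δ = 81.19°  ·
  (0,7): δ = 128.53°  ·
  (1,2): δ = 152.89°  ·
  (1,3): δ = 135.75°  ·
  (1,4): δ = 117.46°  ·
  (1,5): δ = 66.51°  ✓
  (1,6): δ = 32.19°  ✓
  (1,7): δ = 79.53°  ·
  (2,3): δ = 162.86°  ·
  (2,4): δ = 144.58°  ·
  (2,5): δ = 93.62°  ·
  (2,6): δ = 5.08°  ✓
  (2,7): δ = 52.42°  ✓
  (3,4): δ = 161.71°  ·
  (3,5): δ = 110.76°  ·
  (3,6): δ = 12.06°  ✓
  (3,7): δ = 35.28°  ✓
  (4,5): δ = 129.05°  ·
  (4,6): δ = 30.35°  ✓
  (4,7): δ = 16.99°  ✓
  (5,6): δ = 81.30°  ·
  (5,7): δ = 33.96°  ✓
  (6,7): δ = 132.66°  ·
antipodal pairs: 11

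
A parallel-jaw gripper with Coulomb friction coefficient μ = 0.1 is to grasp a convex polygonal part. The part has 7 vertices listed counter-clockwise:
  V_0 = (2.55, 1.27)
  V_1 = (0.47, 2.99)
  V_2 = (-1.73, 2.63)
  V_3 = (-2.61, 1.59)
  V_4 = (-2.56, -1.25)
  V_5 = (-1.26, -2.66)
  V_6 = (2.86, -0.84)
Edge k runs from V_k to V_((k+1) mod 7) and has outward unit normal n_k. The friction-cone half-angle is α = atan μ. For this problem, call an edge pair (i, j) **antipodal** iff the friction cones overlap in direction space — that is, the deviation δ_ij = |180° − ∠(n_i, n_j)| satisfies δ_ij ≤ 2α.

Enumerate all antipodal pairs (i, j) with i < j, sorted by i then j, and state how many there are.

α = atan 0.1 = 5.71°;  2α = 11.42°
n_0 = (+0.6373, +0.7706)
n_1 = (-0.1615, +0.9869)
n_2 = (-0.7634, +0.6459)
n_3 = (-0.9998, -0.0176)
n_4 = (-0.7352, -0.6778)
n_5 = (+0.4041, -0.9147)
n_6 = (+0.9894, +0.1454)
  (0,1): δ = 131.12°  ·
  (0,2): δ = 90.65°  ·
  (0,3): δ = 49.40°  ·
  (0,4): δ = 7.74°  ✓
  (0,5): δ = 63.42°  ·
  (0,6): δ = 137.95°  ·
  (1,2): δ = 139.53°  ·
  (1,3): δ = 98.28°  ·
  (1,4): δ = 56.62°  ·
  (1,5): δ = 14.54°  ·
  (1,6): δ = 89.06°  ·
  (2,3): δ = 138.76°  ·
  (2,4): δ = 97.09°  ·
  (2,5): δ = 25.93°  ·
  (2,6): δ = 48.59°  ·
  (3,4): δ = 138.33°  ·
  (3,5): δ = 67.18°  ·
  (3,6): δ = 7.35°  ✓
  (4,5): δ = 108.84°  ·
  (4,6): δ = 34.32°  ·
  (5,6): δ = 105.48°  ·
antipodal pairs: 2

count = 2; pairs: (0,4), (3,6)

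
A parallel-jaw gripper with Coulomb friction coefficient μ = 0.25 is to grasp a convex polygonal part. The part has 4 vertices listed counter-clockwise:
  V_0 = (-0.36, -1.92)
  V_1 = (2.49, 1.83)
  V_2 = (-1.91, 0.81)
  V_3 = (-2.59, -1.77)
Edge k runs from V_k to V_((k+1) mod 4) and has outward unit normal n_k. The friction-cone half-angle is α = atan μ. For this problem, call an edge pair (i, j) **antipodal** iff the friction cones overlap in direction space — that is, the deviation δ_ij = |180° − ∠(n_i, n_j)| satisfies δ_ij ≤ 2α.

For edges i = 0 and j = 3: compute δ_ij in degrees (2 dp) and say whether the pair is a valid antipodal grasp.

α = atan 0.25 = 14.04°;  2α = 28.07°
edge 0: e_0 = (+2.85, +3.75);  n_0 = (+0.7962, -0.6051)
edge 3: e_3 = (+2.23, -0.15);  n_3 = (-0.0671, -0.9977)
∠(n_0, n_3) = 56.61°
δ = |180° − 56.61°| = 123.39°
123.39° > 2α = 28.07°  →  invalid

δ = 123.39°, invalid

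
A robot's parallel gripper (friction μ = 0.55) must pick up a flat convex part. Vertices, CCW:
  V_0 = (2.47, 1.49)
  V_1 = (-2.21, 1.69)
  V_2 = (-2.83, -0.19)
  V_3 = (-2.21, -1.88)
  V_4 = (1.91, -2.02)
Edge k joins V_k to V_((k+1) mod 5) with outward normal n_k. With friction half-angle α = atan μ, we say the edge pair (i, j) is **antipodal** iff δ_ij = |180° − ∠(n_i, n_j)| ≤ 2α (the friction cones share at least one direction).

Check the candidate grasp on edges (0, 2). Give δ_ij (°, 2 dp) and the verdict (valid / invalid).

δ = 67.41°, invalid

α = atan 0.55 = 28.81°;  2α = 57.62°
edge 0: e_0 = (-4.68, +0.20);  n_0 = (+0.0427, +0.9991)
edge 2: e_2 = (+0.62, -1.69);  n_2 = (-0.9388, -0.3444)
∠(n_0, n_2) = 112.59°
δ = |180° − 112.59°| = 67.41°
67.41° > 2α = 57.62°  →  invalid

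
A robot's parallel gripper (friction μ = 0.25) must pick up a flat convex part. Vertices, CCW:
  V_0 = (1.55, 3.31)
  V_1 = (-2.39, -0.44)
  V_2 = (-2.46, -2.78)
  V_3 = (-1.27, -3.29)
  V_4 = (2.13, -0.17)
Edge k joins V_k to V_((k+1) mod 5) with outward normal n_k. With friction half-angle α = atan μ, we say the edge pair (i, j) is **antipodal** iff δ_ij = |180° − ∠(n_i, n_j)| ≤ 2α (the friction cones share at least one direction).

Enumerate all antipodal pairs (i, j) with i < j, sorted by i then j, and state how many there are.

α = atan 0.25 = 14.04°;  2α = 28.07°
n_0 = (-0.6894, +0.7244)
n_1 = (-0.9996, +0.0299)
n_2 = (-0.3939, -0.9191)
n_3 = (+0.6761, -0.7368)
n_4 = (+0.9864, +0.1644)
  (0,1): δ = 135.30°  ·
  (0,2): δ = 66.78°  ·
  (0,3): δ = 1.04°  ✓
  (0,4): δ = 55.88°  ·
  (1,2): δ = 111.49°  ·
  (1,3): δ = 45.75°  ·
  (1,4): δ = 11.18°  ✓
  (2,3): δ = 114.26°  ·
  (2,4): δ = 57.34°  ·
  (3,4): δ = 123.08°  ·
antipodal pairs: 2

count = 2; pairs: (0,3), (1,4)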